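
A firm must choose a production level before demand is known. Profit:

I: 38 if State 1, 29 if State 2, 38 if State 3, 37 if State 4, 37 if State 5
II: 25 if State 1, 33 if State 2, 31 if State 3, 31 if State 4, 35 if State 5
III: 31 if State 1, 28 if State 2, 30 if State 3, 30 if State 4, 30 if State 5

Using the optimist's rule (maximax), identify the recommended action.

I

Row maxima: I=38, II=35, III=31
Best best-case = 38 → I.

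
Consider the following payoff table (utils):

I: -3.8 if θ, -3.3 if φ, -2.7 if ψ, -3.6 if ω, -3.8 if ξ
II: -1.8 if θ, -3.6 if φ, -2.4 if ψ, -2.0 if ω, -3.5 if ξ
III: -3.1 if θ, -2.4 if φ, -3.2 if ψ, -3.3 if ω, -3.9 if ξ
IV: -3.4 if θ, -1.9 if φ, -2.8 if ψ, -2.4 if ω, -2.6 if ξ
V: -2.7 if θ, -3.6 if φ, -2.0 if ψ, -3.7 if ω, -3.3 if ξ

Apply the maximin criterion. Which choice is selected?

Row minima: I=-3.8, II=-3.6, III=-3.9, IV=-3.4, V=-3.7
Best worst-case = -3.4 → IV.

IV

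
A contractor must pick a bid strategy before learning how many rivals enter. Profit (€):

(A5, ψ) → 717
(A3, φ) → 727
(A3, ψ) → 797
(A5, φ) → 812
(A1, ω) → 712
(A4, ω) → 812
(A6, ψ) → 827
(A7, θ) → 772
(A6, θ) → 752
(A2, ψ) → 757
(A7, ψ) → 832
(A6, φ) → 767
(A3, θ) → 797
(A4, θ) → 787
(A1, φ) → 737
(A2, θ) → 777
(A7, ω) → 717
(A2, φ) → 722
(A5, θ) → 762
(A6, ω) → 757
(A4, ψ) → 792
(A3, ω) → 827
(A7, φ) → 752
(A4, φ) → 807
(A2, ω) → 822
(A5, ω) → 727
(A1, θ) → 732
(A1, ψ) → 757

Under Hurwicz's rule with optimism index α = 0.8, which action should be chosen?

A6

A1: 0.8·757 + 0.2·712 = 748
A2: 0.8·822 + 0.2·722 = 802
A3: 0.8·827 + 0.2·727 = 807
A4: 0.8·812 + 0.2·787 = 807
A5: 0.8·812 + 0.2·717 = 793
A6: 0.8·827 + 0.2·752 = 812
A7: 0.8·832 + 0.2·717 = 809
Highest Hurwicz score = 812 → A6.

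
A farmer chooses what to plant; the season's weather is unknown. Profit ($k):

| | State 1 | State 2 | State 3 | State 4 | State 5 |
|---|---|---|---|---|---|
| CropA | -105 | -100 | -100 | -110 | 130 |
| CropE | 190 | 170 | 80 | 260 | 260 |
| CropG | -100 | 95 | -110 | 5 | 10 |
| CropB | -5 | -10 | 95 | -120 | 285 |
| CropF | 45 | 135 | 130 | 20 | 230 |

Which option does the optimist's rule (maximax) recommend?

CropB

Row maxima: CropA=130, CropE=260, CropG=95, CropB=285, CropF=230
Best best-case = 285 → CropB.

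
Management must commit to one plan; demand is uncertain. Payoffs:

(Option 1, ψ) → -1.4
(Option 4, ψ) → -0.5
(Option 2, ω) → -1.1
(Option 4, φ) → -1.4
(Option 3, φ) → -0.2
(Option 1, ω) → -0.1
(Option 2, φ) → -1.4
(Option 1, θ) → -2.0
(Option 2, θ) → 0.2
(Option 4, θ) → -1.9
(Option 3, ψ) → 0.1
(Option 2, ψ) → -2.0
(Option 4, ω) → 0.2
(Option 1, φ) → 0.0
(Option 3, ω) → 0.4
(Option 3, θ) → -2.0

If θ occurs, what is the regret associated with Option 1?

Best payoff under θ is 0.2.
Regret = 0.2 − (-2.0) = 2.2.

2.2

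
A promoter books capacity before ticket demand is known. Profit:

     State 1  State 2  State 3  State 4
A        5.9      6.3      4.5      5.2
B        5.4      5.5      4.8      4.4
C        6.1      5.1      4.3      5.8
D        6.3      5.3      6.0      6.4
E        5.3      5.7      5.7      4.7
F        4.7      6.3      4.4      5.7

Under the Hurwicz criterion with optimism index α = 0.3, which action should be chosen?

A: 0.3·6.3 + 0.7·4.5 = 5.04
B: 0.3·5.5 + 0.7·4.4 = 4.73
C: 0.3·6.1 + 0.7·4.3 = 4.84
D: 0.3·6.4 + 0.7·5.3 = 5.63
E: 0.3·5.7 + 0.7·4.7 = 5
F: 0.3·6.3 + 0.7·4.4 = 4.97
Highest Hurwicz score = 5.63 → D.

D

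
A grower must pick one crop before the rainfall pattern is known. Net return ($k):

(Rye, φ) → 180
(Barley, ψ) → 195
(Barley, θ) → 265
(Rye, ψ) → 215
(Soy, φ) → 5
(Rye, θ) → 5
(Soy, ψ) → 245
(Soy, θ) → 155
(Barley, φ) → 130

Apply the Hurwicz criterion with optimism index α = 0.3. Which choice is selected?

Barley: 0.3·265 + 0.7·130 = 170.5
Soy: 0.3·245 + 0.7·5 = 77
Rye: 0.3·215 + 0.7·5 = 68
Highest Hurwicz score = 170.5 → Barley.

Barley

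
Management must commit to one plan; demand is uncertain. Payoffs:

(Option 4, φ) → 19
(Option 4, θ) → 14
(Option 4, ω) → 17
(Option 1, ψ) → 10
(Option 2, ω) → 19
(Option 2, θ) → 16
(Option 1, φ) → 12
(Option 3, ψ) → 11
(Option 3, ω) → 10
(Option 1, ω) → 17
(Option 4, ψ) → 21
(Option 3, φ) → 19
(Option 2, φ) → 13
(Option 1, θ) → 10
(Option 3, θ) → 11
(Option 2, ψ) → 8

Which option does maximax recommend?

Option 4

Row maxima: Option 1=17, Option 2=19, Option 3=19, Option 4=21
Best best-case = 21 → Option 4.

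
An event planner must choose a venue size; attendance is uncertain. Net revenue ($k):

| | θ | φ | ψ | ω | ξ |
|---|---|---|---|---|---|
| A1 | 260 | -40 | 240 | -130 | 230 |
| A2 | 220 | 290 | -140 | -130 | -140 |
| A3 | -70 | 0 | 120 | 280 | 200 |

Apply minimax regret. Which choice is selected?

A3

Column bests: θ=260, φ=290, ψ=240, ω=280, ξ=230.
A1 regrets: 0, 330, 0, 410, 0 → max 410
A2 regrets: 40, 0, 380, 410, 370 → max 410
A3 regrets: 330, 290, 120, 0, 30 → max 330
Smallest max regret = 330 → A3.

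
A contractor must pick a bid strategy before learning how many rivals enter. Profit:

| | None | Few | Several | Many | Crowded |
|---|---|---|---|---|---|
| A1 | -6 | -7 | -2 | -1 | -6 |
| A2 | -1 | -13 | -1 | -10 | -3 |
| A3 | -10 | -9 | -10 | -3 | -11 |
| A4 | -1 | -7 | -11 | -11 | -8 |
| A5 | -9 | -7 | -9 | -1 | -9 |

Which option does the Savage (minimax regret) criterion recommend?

A1

Column bests: None=-1, Few=-7, Several=-1, Many=-1, Crowded=-3.
A1 regrets: 5, 0, 1, 0, 3 → max 5
A2 regrets: 0, 6, 0, 9, 0 → max 9
A3 regrets: 9, 2, 9, 2, 8 → max 9
A4 regrets: 0, 0, 10, 10, 5 → max 10
A5 regrets: 8, 0, 8, 0, 6 → max 8
Smallest max regret = 5 → A1.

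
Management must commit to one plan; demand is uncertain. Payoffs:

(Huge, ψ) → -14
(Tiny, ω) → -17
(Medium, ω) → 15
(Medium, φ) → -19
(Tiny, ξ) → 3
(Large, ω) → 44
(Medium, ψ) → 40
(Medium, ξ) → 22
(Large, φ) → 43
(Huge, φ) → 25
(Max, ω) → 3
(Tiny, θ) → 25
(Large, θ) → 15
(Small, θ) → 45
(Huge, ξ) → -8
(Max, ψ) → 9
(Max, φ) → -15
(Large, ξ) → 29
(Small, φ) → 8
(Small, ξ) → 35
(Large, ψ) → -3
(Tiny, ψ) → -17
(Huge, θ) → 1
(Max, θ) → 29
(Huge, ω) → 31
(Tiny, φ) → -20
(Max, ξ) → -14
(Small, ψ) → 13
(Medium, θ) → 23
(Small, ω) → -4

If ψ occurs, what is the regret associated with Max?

31

Best payoff under ψ is 40.
Regret = 40 − 9 = 31.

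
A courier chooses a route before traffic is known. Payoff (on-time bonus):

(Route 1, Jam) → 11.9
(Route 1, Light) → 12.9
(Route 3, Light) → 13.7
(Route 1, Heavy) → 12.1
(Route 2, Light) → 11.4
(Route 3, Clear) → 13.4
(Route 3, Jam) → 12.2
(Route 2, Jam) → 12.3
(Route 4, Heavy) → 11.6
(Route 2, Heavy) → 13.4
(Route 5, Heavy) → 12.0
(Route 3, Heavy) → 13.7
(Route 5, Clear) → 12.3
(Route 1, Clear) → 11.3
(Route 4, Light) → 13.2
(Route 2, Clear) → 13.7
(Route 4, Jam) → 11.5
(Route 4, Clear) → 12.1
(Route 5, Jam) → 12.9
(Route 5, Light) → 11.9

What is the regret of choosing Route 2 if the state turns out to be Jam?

Best payoff under Jam is 12.9.
Regret = 12.9 − 12.3 = 0.6.

0.6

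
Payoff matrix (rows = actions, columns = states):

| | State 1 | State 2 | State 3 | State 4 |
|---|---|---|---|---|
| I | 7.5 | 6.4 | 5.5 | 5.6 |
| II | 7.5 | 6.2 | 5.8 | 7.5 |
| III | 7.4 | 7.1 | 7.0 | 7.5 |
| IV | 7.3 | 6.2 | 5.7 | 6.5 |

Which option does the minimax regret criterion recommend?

Column bests: State 1=7.5, State 2=7.1, State 3=7.0, State 4=7.5.
I regrets: 0.0, 0.7, 1.5, 1.9 → max 1.9
II regrets: 0.0, 0.9, 1.2, 0.0 → max 1.2
III regrets: 0.1, 0.0, 0.0, 0.0 → max 0.1
IV regrets: 0.2, 0.9, 1.3, 1.0 → max 1.3
Smallest max regret = 0.1 → III.

III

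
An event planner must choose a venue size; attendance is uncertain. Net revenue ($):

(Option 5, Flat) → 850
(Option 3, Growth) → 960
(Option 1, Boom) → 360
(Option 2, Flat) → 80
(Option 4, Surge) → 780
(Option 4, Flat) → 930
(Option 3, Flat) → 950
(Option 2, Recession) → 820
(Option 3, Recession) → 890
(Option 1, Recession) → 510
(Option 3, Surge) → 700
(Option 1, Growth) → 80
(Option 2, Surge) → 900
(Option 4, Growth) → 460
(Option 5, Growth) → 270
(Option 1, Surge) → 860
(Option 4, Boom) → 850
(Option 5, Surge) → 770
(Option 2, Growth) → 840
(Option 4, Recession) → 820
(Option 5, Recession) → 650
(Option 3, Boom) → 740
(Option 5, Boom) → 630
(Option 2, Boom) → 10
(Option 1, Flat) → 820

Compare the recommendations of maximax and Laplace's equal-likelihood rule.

maximax → Option 3; laplace → Option 3 (agree)

Row maxima: Option 1=860, Option 2=900, Option 3=960, Option 4=930, Option 5=850
Best best-case = 960 → Option 3.
Row averages: Option 1=526, Option 2=530, Option 3=848, Option 4=768, Option 5=634
Highest average = 848 → Option 3.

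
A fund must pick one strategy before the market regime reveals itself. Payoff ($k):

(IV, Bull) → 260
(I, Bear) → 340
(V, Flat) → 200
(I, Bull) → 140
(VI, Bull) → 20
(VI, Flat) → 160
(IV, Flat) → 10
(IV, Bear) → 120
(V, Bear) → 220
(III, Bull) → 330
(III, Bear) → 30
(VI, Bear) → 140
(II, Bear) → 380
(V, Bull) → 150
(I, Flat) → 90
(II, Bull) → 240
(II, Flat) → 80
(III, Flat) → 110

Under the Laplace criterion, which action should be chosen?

II

Row averages: I=190, II=700/3, III=470/3, IV=130, V=190, VI=320/3
Highest average = 700/3 → II.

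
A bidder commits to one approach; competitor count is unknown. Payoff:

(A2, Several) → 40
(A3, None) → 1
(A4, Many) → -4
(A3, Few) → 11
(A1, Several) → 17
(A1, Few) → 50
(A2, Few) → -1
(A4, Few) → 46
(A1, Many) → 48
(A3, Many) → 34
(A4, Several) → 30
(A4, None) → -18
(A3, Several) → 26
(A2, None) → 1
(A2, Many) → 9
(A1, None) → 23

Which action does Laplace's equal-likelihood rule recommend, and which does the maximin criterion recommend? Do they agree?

laplace → A1; maximin → A1 (agree)

Row averages: A1=34.5, A2=12.25, A3=18, A4=13.5
Highest average = 34.5 → A1.
Row minima: A1=17, A2=-1, A3=1, A4=-18
Best worst-case = 17 → A1.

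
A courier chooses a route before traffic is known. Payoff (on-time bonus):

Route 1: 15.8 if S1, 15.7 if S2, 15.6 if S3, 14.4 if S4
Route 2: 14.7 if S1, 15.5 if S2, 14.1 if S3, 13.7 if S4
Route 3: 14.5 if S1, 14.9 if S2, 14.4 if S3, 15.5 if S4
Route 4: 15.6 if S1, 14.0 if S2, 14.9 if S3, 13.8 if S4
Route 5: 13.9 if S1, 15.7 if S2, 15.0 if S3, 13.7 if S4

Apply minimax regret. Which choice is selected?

Column bests: S1=15.8, S2=15.7, S3=15.6, S4=15.5.
Route 1 regrets: 0.0, 0.0, 0.0, 1.1 → max 1.1
Route 2 regrets: 1.1, 0.2, 1.5, 1.8 → max 1.8
Route 3 regrets: 1.3, 0.8, 1.2, 0.0 → max 1.3
Route 4 regrets: 0.2, 1.7, 0.7, 1.7 → max 1.7
Route 5 regrets: 1.9, 0.0, 0.6, 1.8 → max 1.9
Smallest max regret = 1.1 → Route 1.

Route 1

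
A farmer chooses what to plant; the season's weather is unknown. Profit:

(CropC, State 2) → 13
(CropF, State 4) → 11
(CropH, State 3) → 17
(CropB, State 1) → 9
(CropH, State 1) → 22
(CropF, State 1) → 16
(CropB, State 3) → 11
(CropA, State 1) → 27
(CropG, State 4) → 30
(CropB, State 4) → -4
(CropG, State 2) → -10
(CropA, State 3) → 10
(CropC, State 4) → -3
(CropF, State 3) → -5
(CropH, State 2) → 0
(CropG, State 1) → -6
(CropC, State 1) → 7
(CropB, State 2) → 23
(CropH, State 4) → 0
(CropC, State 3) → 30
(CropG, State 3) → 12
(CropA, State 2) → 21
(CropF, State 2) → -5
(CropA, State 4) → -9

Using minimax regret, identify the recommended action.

CropH

Column bests: State 1=27, State 2=23, State 3=30, State 4=30.
CropF regrets: 11, 28, 35, 19 → max 35
CropA regrets: 0, 2, 20, 39 → max 39
CropG regrets: 33, 33, 18, 0 → max 33
CropC regrets: 20, 10, 0, 33 → max 33
CropB regrets: 18, 0, 19, 34 → max 34
CropH regrets: 5, 23, 13, 30 → max 30
Smallest max regret = 30 → CropH.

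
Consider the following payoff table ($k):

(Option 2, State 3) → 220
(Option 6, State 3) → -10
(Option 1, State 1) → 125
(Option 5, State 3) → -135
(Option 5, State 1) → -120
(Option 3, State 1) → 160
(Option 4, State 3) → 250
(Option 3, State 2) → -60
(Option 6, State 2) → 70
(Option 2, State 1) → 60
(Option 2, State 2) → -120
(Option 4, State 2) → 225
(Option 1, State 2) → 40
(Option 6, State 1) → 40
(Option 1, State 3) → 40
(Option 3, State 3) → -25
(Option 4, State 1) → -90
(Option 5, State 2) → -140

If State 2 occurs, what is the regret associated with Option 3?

285

Best payoff under State 2 is 225.
Regret = 225 − (-60) = 285.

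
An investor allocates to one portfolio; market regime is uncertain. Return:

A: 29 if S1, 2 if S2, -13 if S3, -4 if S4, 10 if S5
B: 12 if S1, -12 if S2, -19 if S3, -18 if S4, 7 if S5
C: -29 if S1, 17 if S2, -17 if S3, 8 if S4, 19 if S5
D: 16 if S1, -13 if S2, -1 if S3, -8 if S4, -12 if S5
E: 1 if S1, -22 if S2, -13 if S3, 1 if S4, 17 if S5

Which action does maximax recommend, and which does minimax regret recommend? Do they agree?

Row maxima: A=29, B=12, C=19, D=16, E=17
Best best-case = 29 → A.
Column bests: S1=29, S2=17, S3=-1, S4=8, S5=19.
A regrets: 0, 15, 12, 12, 9 → max 15
B regrets: 17, 29, 18, 26, 12 → max 29
C regrets: 58, 0, 16, 0, 0 → max 58
D regrets: 13, 30, 0, 16, 31 → max 31
E regrets: 28, 39, 12, 7, 2 → max 39
Smallest max regret = 15 → A.

maximax → A; minimax regret → A (agree)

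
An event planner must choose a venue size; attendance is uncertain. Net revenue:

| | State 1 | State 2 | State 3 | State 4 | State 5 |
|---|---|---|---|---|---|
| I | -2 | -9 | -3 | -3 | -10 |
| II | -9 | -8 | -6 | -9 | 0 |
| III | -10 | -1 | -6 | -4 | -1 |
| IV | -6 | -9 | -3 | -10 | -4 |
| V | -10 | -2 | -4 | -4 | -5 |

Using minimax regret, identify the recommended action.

Column bests: State 1=-2, State 2=-1, State 3=-3, State 4=-3, State 5=0.
I regrets: 0, 8, 0, 0, 10 → max 10
II regrets: 7, 7, 3, 6, 0 → max 7
III regrets: 8, 0, 3, 1, 1 → max 8
IV regrets: 4, 8, 0, 7, 4 → max 8
V regrets: 8, 1, 1, 1, 5 → max 8
Smallest max regret = 7 → II.

II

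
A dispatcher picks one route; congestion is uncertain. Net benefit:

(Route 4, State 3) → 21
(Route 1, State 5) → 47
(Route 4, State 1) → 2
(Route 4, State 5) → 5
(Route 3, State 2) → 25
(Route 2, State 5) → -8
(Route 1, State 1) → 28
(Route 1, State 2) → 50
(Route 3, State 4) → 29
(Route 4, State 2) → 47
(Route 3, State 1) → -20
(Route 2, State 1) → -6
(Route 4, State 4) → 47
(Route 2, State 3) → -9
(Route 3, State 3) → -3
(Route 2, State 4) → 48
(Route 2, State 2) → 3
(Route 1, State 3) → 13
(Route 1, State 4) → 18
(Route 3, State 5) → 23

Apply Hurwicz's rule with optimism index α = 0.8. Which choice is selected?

Route 1

Route 1: 0.8·50 + 0.2·13 = 42.6
Route 2: 0.8·48 + 0.2·(-9) = 36.6
Route 3: 0.8·29 + 0.2·(-20) = 19.2
Route 4: 0.8·47 + 0.2·2 = 38
Highest Hurwicz score = 42.6 → Route 1.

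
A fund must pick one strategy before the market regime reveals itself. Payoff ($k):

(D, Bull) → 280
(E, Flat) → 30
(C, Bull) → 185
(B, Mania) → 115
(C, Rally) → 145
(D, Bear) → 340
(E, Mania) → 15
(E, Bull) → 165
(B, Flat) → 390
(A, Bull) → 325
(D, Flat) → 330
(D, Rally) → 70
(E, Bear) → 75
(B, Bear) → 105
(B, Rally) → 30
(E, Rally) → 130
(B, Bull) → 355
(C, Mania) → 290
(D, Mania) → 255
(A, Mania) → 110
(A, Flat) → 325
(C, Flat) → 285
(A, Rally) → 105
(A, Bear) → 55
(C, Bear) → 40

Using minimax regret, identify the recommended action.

D

Column bests: Bear=340, Flat=390, Bull=355, Rally=145, Mania=290.
A regrets: 285, 65, 30, 40, 180 → max 285
B regrets: 235, 0, 0, 115, 175 → max 235
C regrets: 300, 105, 170, 0, 0 → max 300
D regrets: 0, 60, 75, 75, 35 → max 75
E regrets: 265, 360, 190, 15, 275 → max 360
Smallest max regret = 75 → D.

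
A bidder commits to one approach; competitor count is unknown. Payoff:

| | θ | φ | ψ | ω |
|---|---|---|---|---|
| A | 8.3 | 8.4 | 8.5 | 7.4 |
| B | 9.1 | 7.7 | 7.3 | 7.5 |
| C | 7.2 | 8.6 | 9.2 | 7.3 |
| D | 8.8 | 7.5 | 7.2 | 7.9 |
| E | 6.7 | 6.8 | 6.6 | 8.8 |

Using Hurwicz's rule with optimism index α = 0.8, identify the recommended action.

A: 0.8·8.5 + 0.2·7.4 = 8.28
B: 0.8·9.1 + 0.2·7.3 = 8.74
C: 0.8·9.2 + 0.2·7.2 = 8.8
D: 0.8·8.8 + 0.2·7.2 = 8.48
E: 0.8·8.8 + 0.2·6.6 = 8.36
Highest Hurwicz score = 8.8 → C.

C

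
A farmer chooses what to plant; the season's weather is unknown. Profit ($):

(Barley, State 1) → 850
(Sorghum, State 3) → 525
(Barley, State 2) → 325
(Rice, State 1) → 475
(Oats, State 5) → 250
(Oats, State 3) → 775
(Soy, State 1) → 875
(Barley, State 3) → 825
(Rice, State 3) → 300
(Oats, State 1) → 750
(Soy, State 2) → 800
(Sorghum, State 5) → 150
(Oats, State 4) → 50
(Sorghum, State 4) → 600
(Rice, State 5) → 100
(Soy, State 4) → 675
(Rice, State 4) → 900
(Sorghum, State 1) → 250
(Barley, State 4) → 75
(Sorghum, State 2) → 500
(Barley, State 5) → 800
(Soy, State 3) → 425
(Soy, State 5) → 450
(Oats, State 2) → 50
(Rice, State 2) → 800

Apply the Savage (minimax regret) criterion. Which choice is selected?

Soy

Column bests: State 1=875, State 2=800, State 3=825, State 4=900, State 5=800.
Sorghum regrets: 625, 300, 300, 300, 650 → max 650
Oats regrets: 125, 750, 50, 850, 550 → max 850
Soy regrets: 0, 0, 400, 225, 350 → max 400
Rice regrets: 400, 0, 525, 0, 700 → max 700
Barley regrets: 25, 475, 0, 825, 0 → max 825
Smallest max regret = 400 → Soy.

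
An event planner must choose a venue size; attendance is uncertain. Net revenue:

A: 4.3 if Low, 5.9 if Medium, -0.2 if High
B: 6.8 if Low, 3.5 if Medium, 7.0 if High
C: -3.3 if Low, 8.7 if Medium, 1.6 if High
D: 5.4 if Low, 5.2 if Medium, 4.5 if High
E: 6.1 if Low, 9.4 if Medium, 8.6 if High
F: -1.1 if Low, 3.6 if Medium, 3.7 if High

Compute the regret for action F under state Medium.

Best payoff under Medium is 9.4.
Regret = 9.4 − 3.6 = 5.8.

5.8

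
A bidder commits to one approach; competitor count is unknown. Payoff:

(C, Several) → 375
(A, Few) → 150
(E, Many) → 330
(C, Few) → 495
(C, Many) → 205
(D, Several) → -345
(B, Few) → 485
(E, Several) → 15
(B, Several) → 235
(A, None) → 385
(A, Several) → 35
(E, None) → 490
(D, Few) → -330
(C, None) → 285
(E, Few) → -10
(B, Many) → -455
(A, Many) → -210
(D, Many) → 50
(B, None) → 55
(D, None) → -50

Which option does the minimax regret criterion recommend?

Column bests: None=490, Few=495, Several=375, Many=330.
A regrets: 105, 345, 340, 540 → max 540
B regrets: 435, 10, 140, 785 → max 785
C regrets: 205, 0, 0, 125 → max 205
D regrets: 540, 825, 720, 280 → max 825
E regrets: 0, 505, 360, 0 → max 505
Smallest max regret = 205 → C.

C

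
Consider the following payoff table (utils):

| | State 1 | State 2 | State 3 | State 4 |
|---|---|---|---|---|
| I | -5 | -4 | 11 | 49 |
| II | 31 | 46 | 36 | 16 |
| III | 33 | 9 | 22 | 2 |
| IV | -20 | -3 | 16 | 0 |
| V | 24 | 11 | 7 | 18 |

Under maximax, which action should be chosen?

Row maxima: I=49, II=46, III=33, IV=16, V=24
Best best-case = 49 → I.

I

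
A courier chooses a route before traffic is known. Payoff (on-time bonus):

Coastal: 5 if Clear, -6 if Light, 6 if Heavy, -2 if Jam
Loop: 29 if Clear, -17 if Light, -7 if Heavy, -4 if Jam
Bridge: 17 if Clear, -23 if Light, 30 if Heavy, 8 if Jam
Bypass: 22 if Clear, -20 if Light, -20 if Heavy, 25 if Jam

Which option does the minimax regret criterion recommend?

Bridge

Column bests: Clear=29, Light=-6, Heavy=30, Jam=25.
Coastal regrets: 24, 0, 24, 27 → max 27
Loop regrets: 0, 11, 37, 29 → max 37
Bridge regrets: 12, 17, 0, 17 → max 17
Bypass regrets: 7, 14, 50, 0 → max 50
Smallest max regret = 17 → Bridge.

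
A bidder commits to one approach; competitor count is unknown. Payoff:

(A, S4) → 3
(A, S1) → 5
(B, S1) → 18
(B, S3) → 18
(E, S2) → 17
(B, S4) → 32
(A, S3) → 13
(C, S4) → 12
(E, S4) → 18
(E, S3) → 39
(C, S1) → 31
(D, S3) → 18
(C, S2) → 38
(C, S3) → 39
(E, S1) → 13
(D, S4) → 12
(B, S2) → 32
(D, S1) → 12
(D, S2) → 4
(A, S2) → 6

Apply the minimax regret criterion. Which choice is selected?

Column bests: S1=31, S2=38, S3=39, S4=32.
A regrets: 26, 32, 26, 29 → max 32
B regrets: 13, 6, 21, 0 → max 21
C regrets: 0, 0, 0, 20 → max 20
D regrets: 19, 34, 21, 20 → max 34
E regrets: 18, 21, 0, 14 → max 21
Smallest max regret = 20 → C.

C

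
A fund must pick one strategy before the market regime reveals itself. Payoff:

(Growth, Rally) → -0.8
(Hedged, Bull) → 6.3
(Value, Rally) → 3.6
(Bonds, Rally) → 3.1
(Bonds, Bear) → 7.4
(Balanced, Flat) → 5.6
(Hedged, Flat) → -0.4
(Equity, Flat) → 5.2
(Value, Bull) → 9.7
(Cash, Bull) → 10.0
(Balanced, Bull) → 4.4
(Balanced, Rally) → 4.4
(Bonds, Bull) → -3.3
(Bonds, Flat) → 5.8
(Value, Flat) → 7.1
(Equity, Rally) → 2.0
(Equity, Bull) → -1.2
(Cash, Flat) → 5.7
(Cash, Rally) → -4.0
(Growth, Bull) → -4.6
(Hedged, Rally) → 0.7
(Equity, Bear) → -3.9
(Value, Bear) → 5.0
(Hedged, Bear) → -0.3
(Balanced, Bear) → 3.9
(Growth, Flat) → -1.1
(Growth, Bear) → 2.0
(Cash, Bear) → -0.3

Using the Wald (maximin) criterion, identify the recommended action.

Balanced

Row minima: Hedged=-0.4, Bonds=-3.3, Balanced=3.9, Growth=-4.6, Value=3.6, Equity=-3.9, Cash=-4.0
Best worst-case = 3.9 → Balanced.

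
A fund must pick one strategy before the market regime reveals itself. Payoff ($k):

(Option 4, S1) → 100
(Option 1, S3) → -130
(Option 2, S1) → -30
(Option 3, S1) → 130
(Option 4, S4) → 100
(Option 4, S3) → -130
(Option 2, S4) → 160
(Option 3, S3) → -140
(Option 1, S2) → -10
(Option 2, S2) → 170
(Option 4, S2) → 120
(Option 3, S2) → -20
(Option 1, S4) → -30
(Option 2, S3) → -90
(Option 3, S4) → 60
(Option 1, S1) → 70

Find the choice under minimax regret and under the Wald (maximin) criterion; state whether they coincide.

minimax regret → Option 4; maximin → Option 2 (disagree)

Column bests: S1=130, S2=170, S3=-90, S4=160.
Option 1 regrets: 60, 180, 40, 190 → max 190
Option 2 regrets: 160, 0, 0, 0 → max 160
Option 3 regrets: 0, 190, 50, 100 → max 190
Option 4 regrets: 30, 50, 40, 60 → max 60
Smallest max regret = 60 → Option 4.
Row minima: Option 1=-130, Option 2=-90, Option 3=-140, Option 4=-130
Best worst-case = -90 → Option 2.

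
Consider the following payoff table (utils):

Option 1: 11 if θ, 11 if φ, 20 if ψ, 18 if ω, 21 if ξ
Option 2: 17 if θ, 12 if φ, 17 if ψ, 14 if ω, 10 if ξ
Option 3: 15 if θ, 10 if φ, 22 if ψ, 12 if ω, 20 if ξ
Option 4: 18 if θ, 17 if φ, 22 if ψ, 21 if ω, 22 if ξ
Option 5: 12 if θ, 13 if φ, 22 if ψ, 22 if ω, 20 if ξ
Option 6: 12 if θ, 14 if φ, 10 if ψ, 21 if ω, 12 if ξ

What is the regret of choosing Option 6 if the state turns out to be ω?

1

Best payoff under ω is 22.
Regret = 22 − 21 = 1.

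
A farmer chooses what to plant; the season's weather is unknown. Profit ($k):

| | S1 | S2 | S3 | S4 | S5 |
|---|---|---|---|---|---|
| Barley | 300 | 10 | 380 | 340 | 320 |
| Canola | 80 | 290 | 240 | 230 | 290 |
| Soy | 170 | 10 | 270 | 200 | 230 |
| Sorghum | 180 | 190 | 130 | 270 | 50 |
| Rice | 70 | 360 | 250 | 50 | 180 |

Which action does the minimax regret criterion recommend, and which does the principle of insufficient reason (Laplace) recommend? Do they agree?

Column bests: S1=300, S2=360, S3=380, S4=340, S5=320.
Barley regrets: 0, 350, 0, 0, 0 → max 350
Canola regrets: 220, 70, 140, 110, 30 → max 220
Soy regrets: 130, 350, 110, 140, 90 → max 350
Sorghum regrets: 120, 170, 250, 70, 270 → max 270
Rice regrets: 230, 0, 130, 290, 140 → max 290
Smallest max regret = 220 → Canola.
Row averages: Barley=270, Canola=226, Soy=176, Sorghum=164, Rice=182
Highest average = 270 → Barley.

minimax regret → Canola; laplace → Barley (disagree)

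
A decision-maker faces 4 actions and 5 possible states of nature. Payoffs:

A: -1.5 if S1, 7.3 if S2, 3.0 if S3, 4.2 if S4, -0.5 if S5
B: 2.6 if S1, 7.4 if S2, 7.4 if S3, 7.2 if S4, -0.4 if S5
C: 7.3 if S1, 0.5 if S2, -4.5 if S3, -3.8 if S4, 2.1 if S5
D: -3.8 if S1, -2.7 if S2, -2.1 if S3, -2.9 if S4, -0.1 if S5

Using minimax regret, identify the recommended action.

B

Column bests: S1=7.3, S2=7.4, S3=7.4, S4=7.2, S5=2.1.
A regrets: 8.8, 0.1, 4.4, 3.0, 2.6 → max 8.8
B regrets: 4.7, 0.0, 0.0, 0.0, 2.5 → max 4.7
C regrets: 0.0, 6.9, 11.9, 11.0, 0.0 → max 11.9
D regrets: 11.1, 10.1, 9.5, 10.1, 2.2 → max 11.1
Smallest max regret = 4.7 → B.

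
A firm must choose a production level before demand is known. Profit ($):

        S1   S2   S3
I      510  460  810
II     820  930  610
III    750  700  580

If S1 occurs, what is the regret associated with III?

70

Best payoff under S1 is 820.
Regret = 820 − 750 = 70.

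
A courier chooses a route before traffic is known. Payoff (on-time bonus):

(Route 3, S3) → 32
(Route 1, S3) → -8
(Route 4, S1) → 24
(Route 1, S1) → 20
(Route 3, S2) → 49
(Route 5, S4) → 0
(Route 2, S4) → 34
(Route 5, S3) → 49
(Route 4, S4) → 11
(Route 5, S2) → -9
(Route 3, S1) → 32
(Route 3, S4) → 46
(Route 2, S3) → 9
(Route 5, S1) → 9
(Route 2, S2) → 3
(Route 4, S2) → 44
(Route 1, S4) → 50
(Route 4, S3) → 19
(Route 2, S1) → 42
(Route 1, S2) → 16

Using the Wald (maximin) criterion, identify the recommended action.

Row minima: Route 1=-8, Route 2=3, Route 3=32, Route 4=11, Route 5=-9
Best worst-case = 32 → Route 3.

Route 3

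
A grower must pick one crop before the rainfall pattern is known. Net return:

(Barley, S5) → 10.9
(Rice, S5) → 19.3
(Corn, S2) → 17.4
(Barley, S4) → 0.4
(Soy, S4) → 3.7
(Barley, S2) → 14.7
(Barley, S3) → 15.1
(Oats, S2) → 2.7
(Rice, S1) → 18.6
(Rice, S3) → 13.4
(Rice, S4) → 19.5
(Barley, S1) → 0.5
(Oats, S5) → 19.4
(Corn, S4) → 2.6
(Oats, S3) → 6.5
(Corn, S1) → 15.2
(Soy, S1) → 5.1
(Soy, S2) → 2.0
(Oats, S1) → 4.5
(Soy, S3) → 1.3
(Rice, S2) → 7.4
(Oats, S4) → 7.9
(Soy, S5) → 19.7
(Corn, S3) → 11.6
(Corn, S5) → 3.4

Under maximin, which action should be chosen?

Rice

Row minima: Rice=7.4, Barley=0.4, Oats=2.7, Soy=1.3, Corn=2.6
Best worst-case = 7.4 → Rice.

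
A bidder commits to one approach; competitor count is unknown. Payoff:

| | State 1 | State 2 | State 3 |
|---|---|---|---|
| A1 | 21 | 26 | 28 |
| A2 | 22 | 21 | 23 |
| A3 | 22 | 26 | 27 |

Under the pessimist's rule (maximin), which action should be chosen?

A3

Row minima: A1=21, A2=21, A3=22
Best worst-case = 22 → A3.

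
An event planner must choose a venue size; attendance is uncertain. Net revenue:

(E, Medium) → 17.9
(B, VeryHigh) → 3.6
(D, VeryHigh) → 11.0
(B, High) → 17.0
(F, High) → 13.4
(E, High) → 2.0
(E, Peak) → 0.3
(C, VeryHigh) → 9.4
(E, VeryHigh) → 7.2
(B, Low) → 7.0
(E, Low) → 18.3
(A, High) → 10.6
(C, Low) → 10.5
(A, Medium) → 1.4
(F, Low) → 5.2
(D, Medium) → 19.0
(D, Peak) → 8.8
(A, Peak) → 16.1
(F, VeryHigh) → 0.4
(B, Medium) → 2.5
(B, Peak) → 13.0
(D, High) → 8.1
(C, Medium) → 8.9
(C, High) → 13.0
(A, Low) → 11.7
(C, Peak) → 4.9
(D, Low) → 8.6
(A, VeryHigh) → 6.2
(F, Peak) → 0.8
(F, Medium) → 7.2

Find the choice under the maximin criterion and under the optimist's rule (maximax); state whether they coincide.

maximin → D; maximax → D (agree)

Row minima: A=1.4, B=2.5, C=4.9, D=8.1, E=0.3, F=0.4
Best worst-case = 8.1 → D.
Row maxima: A=16.1, B=17.0, C=13.0, D=19.0, E=18.3, F=13.4
Best best-case = 19.0 → D.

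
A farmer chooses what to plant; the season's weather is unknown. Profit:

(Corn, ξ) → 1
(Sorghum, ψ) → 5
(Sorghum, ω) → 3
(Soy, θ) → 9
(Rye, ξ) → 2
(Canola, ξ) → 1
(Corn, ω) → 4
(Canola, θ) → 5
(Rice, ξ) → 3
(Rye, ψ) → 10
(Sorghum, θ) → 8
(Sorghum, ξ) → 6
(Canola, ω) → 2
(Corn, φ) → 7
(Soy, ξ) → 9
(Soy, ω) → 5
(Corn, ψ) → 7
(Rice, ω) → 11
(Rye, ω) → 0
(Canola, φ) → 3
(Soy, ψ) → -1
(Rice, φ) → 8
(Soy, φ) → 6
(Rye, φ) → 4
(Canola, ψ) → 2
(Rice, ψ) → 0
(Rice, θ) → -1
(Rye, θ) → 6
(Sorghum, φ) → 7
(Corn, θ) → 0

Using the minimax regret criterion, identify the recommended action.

Sorghum

Column bests: θ=9, φ=8, ψ=10, ω=11, ξ=9.
Soy regrets: 0, 2, 11, 6, 0 → max 11
Rice regrets: 10, 0, 10, 0, 6 → max 10
Sorghum regrets: 1, 1, 5, 8, 3 → max 8
Corn regrets: 9, 1, 3, 7, 8 → max 9
Rye regrets: 3, 4, 0, 11, 7 → max 11
Canola regrets: 4, 5, 8, 9, 8 → max 9
Smallest max regret = 8 → Sorghum.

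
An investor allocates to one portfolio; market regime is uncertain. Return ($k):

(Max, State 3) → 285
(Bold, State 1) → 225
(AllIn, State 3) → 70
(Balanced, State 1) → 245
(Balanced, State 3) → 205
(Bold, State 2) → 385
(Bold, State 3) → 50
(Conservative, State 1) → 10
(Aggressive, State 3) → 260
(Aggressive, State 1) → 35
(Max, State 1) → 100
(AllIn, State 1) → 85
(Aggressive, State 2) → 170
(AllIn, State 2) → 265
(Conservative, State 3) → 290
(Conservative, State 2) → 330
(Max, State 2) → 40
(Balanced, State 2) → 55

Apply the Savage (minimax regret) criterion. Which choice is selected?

Aggressive

Column bests: State 1=245, State 2=385, State 3=290.
Conservative regrets: 235, 55, 0 → max 235
Balanced regrets: 0, 330, 85 → max 330
Aggressive regrets: 210, 215, 30 → max 215
Bold regrets: 20, 0, 240 → max 240
AllIn regrets: 160, 120, 220 → max 220
Max regrets: 145, 345, 5 → max 345
Smallest max regret = 215 → Aggressive.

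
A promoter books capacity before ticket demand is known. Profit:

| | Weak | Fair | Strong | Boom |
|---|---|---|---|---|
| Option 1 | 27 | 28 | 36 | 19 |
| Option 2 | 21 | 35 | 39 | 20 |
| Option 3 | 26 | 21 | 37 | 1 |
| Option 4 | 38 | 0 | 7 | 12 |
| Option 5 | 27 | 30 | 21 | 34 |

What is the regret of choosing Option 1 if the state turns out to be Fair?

7

Best payoff under Fair is 35.
Regret = 35 − 28 = 7.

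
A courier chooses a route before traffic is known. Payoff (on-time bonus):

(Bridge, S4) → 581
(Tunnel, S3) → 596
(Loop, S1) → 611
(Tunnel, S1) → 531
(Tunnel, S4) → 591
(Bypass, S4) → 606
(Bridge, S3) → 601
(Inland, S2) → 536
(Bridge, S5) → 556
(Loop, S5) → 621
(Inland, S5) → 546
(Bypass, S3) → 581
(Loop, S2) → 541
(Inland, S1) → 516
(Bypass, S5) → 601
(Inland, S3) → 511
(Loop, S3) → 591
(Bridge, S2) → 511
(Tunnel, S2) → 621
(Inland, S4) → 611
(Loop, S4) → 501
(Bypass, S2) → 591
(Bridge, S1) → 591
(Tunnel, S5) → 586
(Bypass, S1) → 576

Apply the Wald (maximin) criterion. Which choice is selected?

Row minima: Bridge=511, Bypass=576, Inland=511, Tunnel=531, Loop=501
Best worst-case = 576 → Bypass.

Bypass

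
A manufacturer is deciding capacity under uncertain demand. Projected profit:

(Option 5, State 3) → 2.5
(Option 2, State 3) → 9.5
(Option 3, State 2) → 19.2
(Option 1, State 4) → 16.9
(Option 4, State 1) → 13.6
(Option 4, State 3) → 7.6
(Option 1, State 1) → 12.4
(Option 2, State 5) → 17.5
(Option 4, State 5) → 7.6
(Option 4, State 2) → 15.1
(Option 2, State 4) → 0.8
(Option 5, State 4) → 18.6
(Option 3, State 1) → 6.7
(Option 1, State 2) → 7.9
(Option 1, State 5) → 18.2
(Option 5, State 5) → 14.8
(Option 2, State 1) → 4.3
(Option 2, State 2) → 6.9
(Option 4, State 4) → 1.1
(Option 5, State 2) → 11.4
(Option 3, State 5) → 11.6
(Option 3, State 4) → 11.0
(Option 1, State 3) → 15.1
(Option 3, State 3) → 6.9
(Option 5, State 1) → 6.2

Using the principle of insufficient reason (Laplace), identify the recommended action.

Option 1

Row averages: Option 1=14.1, Option 2=7.8, Option 3=11.08, Option 4=9, Option 5=10.7
Highest average = 14.1 → Option 1.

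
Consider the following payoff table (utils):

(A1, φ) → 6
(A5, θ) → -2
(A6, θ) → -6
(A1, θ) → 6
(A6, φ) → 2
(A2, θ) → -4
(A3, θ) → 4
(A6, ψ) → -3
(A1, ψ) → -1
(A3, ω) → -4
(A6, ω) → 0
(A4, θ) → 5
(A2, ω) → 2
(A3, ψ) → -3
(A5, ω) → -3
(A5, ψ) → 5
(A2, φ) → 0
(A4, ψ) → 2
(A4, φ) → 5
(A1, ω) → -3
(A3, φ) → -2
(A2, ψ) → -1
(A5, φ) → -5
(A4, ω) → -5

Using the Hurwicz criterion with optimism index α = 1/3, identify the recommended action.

A1

A1: 1/3·6 + 2/3·(-3) = 0
A2: 1/3·2 + 2/3·(-4) = -2
A3: 1/3·4 + 2/3·(-4) = -4/3
A4: 1/3·5 + 2/3·(-5) = -5/3
A5: 1/3·5 + 2/3·(-5) = -5/3
A6: 1/3·2 + 2/3·(-6) = -10/3
Highest Hurwicz score = 0 → A1.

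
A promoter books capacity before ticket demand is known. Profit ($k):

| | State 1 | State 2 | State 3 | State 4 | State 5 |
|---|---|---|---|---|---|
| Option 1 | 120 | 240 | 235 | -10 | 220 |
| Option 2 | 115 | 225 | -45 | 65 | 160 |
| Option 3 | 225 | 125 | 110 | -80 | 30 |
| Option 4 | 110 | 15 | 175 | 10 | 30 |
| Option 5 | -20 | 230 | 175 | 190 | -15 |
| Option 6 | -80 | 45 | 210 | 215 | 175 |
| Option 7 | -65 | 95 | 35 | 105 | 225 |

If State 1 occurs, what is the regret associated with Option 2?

Best payoff under State 1 is 225.
Regret = 225 − 115 = 110.

110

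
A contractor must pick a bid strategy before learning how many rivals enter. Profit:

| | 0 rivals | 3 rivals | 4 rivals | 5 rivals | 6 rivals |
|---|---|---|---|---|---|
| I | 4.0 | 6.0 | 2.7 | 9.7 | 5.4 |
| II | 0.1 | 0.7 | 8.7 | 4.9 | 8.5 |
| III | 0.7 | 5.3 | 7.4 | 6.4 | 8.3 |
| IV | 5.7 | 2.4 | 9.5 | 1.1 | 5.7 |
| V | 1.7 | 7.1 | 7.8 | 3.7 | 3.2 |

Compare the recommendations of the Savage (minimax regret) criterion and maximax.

Column bests: 0 rivals=5.7, 3 rivals=7.1, 4 rivals=9.5, 5 rivals=9.7, 6 rivals=8.5.
I regrets: 1.7, 1.1, 6.8, 0.0, 3.1 → max 6.8
II regrets: 5.6, 6.4, 0.8, 4.8, 0.0 → max 6.4
III regrets: 5.0, 1.8, 2.1, 3.3, 0.2 → max 5.0
IV regrets: 0.0, 4.7, 0.0, 8.6, 2.8 → max 8.6
V regrets: 4.0, 0.0, 1.7, 6.0, 5.3 → max 6.0
Smallest max regret = 5.0 → III.
Row maxima: I=9.7, II=8.7, III=8.3, IV=9.5, V=7.8
Best best-case = 9.7 → I.

minimax regret → III; maximax → I (disagree)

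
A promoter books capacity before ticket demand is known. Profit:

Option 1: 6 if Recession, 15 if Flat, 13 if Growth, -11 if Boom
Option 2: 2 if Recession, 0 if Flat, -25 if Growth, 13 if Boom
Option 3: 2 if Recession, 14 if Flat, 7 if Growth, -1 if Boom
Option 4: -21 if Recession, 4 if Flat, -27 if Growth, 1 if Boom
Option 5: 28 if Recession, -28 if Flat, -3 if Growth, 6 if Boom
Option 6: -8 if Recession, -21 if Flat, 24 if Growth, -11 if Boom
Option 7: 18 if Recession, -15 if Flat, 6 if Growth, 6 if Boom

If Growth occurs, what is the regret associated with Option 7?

18

Best payoff under Growth is 24.
Regret = 24 − 6 = 18.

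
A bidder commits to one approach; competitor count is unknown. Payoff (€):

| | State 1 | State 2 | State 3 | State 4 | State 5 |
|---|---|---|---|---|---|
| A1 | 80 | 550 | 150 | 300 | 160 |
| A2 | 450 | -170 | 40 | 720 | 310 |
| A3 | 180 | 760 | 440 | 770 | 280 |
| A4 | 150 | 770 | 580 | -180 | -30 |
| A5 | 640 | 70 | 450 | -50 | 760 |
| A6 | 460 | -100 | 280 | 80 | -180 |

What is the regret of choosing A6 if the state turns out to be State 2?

Best payoff under State 2 is 770.
Regret = 770 − (-100) = 870.

870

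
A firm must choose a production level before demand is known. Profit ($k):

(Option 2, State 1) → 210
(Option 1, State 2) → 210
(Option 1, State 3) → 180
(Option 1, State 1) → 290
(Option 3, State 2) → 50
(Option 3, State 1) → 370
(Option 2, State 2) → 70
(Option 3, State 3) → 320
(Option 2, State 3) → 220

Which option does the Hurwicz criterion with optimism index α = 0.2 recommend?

Option 1

Option 1: 0.2·290 + 0.8·180 = 202
Option 2: 0.2·220 + 0.8·70 = 100
Option 3: 0.2·370 + 0.8·50 = 114
Highest Hurwicz score = 202 → Option 1.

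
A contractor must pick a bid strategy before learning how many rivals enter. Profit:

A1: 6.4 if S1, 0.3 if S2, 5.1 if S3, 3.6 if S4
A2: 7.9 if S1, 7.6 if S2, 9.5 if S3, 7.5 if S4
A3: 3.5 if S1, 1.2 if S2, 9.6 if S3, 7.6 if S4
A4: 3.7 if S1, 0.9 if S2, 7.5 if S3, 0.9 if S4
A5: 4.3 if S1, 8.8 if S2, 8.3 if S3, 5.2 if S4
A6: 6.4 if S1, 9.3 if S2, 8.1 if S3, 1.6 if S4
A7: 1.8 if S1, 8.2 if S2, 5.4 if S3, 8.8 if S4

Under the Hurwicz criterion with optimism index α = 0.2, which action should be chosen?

A2

A1: 0.2·6.4 + 0.8·0.3 = 1.52
A2: 0.2·9.5 + 0.8·7.5 = 7.9
A3: 0.2·9.6 + 0.8·1.2 = 2.88
A4: 0.2·7.5 + 0.8·0.9 = 2.22
A5: 0.2·8.8 + 0.8·4.3 = 5.2
A6: 0.2·9.3 + 0.8·1.6 = 3.14
A7: 0.2·8.8 + 0.8·1.8 = 3.2
Highest Hurwicz score = 7.9 → A2.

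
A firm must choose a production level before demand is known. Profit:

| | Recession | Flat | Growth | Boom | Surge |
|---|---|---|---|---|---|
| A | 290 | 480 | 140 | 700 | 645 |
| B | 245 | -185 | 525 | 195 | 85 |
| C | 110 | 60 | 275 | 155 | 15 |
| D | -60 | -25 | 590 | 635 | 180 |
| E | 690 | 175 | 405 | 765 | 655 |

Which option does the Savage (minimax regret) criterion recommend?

E

Column bests: Recession=690, Flat=480, Growth=590, Boom=765, Surge=655.
A regrets: 400, 0, 450, 65, 10 → max 450
B regrets: 445, 665, 65, 570, 570 → max 665
C regrets: 580, 420, 315, 610, 640 → max 640
D regrets: 750, 505, 0, 130, 475 → max 750
E regrets: 0, 305, 185, 0, 0 → max 305
Smallest max regret = 305 → E.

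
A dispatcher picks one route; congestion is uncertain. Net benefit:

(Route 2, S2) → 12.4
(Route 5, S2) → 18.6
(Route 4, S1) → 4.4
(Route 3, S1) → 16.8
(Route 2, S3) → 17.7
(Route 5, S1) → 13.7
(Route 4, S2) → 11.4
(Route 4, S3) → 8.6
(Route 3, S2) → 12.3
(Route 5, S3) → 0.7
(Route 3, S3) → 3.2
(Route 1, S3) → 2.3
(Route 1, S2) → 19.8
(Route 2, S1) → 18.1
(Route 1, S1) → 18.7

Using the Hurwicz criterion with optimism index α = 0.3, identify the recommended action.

Route 2

Route 1: 0.3·19.8 + 0.7·2.3 = 7.55
Route 2: 0.3·18.1 + 0.7·12.4 = 14.11
Route 3: 0.3·16.8 + 0.7·3.2 = 7.28
Route 4: 0.3·11.4 + 0.7·4.4 = 6.5
Route 5: 0.3·18.6 + 0.7·0.7 = 6.07
Highest Hurwicz score = 14.11 → Route 2.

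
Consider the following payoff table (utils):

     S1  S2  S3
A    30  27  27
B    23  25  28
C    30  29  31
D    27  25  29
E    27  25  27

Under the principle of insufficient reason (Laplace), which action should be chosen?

C

Row averages: A=28, B=76/3, C=30, D=27, E=79/3
Highest average = 30 → C.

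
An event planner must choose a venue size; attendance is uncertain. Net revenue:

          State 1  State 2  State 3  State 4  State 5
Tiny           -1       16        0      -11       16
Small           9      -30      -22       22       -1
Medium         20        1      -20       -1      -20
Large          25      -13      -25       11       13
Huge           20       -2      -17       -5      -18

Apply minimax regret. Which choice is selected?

Column bests: State 1=25, State 2=16, State 3=0, State 4=22, State 5=16.
Tiny regrets: 26, 0, 0, 33, 0 → max 33
Small regrets: 16, 46, 22, 0, 17 → max 46
Medium regrets: 5, 15, 20, 23, 36 → max 36
Large regrets: 0, 29, 25, 11, 3 → max 29
Huge regrets: 5, 18, 17, 27, 34 → max 34
Smallest max regret = 29 → Large.

Large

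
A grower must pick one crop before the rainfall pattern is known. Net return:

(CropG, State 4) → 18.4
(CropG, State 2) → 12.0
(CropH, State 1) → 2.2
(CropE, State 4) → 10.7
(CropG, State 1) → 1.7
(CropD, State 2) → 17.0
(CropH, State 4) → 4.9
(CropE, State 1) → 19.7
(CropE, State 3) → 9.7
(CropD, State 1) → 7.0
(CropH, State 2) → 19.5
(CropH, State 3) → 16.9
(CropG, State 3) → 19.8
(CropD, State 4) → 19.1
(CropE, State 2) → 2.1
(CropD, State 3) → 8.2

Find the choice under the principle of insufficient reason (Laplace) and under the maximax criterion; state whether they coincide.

laplace → CropG; maximax → CropG (agree)

Row averages: CropD=12.825, CropH=10.875, CropE=10.55, CropG=12.975
Highest average = 12.975 → CropG.
Row maxima: CropD=19.1, CropH=19.5, CropE=19.7, CropG=19.8
Best best-case = 19.8 → CropG.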